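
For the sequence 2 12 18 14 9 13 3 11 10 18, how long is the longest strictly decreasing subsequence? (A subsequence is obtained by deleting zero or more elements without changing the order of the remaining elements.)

Scanning left to right, the best length ending at each element is: 2→1, 12→1, 18→1, 14→2, 9→3, 13→3, 3→4, 11→4, 10→5, 18→1.
So the longest decreasing subsequence has length 5, e.g. 18, 14, 13, 11, 10.

5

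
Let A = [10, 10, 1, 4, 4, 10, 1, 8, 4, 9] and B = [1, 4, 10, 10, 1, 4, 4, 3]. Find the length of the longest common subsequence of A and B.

5

Backtracking the LCS table gives one alignment: 10 (A1,B3) → 10 (A2,B4) → 1 (A3,B5) → 4 (A4,B6) → 4 (A5,B7).
So the longest common subsequence has length 5.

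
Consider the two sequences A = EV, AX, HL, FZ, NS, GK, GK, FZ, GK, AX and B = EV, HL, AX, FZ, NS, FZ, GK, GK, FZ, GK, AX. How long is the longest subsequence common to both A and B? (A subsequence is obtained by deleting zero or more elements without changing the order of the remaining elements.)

A longest common subsequence is EV, AX, FZ, NS, GK, GK, FZ, GK, AX (length 9); the LCS DP confirms no longer common subsequence exists.

9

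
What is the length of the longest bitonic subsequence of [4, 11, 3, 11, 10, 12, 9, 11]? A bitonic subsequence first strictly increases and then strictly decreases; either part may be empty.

4

One longest bitonic subsequence is 4, 11, 10, 9 (positions 1,2,5,7): it rises to 11 then falls. Length 4 is optimal.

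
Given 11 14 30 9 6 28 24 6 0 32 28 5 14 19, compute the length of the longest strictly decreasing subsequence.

Scanning left to right, the best length ending at each element is: 11→1, 14→1, 30→1, 9→2, 6→3, 28→2, 24→3, 6→4, 0→5, 32→1, 28→2, 5→5, 14→4, 19→4.
So the longest decreasing subsequence has length 5, e.g. 30, 28, 24, 6, 0.

5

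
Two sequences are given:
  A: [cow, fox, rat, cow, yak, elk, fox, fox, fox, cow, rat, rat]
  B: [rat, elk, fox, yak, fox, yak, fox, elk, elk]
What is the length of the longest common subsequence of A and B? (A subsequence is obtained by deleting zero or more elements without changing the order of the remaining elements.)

Backtracking the LCS table gives one alignment: rat (A3,B1) → elk (A6,B2) → fox (A7,B3) → fox (A8,B5) → fox (A9,B7).
So the longest common subsequence has length 5.

5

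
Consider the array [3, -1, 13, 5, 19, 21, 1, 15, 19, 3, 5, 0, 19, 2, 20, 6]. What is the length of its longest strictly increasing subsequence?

6

Let dp[i] be the longest increasing subsequence ending at position i. Then dp = [1, 1, 2, 2, 3, 4, 2, 3, 4, 3, 4, 2, 5, 3, 6, 5].
The maximum is 6; one witness is -1, 1, 3, 5, 19, 20 at positions 2,7,10,11,13,15.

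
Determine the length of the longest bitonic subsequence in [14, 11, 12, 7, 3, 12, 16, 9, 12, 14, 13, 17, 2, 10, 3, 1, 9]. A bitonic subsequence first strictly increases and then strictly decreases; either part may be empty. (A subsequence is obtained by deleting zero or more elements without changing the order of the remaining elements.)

Let inc[i] be the LIS ending at i and dec[i] the longest strictly decreasing subsequence starting at i. inc = [1, 1, 2, 1, 1, 2, 3, 2, 3, 4, 4, 5, 1, 3, 2, 1, 3], dec = [6, 5, 5, 4, 3, 4, 6, 3, 4, 5, 4, 4, 2, 3, 2, 1, 1].
max_i inc[i]+dec[i]−1 = 8, with one witness 11, 12, 16, 14, 13, 10, 3, 1.

8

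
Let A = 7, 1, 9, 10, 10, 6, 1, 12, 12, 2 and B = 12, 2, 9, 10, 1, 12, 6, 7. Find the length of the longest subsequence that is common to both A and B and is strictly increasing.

A longest common strictly increasing subsequence is 9, 10, 12 (length 3); it appears in order in both A and B, and no longer such subsequence exists.

3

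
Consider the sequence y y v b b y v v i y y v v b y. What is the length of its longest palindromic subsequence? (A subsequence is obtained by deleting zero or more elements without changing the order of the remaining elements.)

10

Using dp[i][j] = 2 + dp[i+1][j−1] if the ends match, else max(dp[i+1][j], dp[i][j−1]):
dp[1][15] = 10. A witness is ybvvyyvvby at positions 1,4,7,8,10,11,12,13,14,15.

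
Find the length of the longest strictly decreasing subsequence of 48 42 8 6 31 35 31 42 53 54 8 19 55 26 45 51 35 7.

6

Scanning left to right, the best length ending at each element is: 48→1, 42→2, 8→3, 6→4, 31→3, 35→3, 31→4, 42→2, 53→1, 54→1, 8→5, 19→5, 55→1, 26→5, 45→2, 51→2, 35→3, 7→6.
So the longest decreasing subsequence has length 6, e.g. 48, 42, 35, 31, 8, 7.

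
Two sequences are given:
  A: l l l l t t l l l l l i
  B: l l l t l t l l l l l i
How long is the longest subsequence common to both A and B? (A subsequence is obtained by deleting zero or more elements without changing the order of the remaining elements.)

Backtracking the LCS table gives one alignment: l (A1,B1) → l (A2,B2) → l (A3,B3) → l (A4,B5) → t (A6,B6) → l (A7,B7) → l (A8,B8) → l (A9,B9) → l (A10,B10) → l (A11,B11) → i (A12,B12).
So the longest common subsequence has length 11.

11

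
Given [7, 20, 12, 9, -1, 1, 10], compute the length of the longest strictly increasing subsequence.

One longest increasing subsequence is 7, 9, 10 (positions 1,4,7), of length 3; no longer one exists.

3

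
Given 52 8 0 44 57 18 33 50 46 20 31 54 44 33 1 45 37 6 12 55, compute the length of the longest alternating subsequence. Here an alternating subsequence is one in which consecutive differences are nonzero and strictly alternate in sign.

A longest alternating subsequence is 52, 8, 44, 18, 50, 46, 54, 44, 45, 6, 12 (positions 1,2,4,6,8,9,12,13,16,18,19); its 10 consecutive differences strictly alternate in sign, and length 11 is optimal.

11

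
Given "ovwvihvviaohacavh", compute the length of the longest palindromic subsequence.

One longest palindromic subsequence is hvacavh (positions 6,7,10,14,15,16,17); it reads the same forward and backward, and the interval DP gives dp[1][17] = 7.

7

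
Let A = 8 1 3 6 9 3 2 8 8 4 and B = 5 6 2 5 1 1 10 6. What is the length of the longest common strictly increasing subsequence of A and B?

A longest common strictly increasing subsequence is 1, 6 (length 2); it appears in order in both A and B, and no longer such subsequence exists.

2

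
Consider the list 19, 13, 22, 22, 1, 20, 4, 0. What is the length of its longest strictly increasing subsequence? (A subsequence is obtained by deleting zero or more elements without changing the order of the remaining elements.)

Scanning left to right, the best length ending at each element is: 19→1, 13→1, 22→2, 22→2, 1→1, 20→2, 4→2, 0→1.
So the longest increasing subsequence has length 2, e.g. 19, 22.

2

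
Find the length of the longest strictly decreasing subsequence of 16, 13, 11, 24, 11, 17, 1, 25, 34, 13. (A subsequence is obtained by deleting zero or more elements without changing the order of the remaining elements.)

Scanning left to right, the best length ending at each element is: 16→1, 13→2, 11→3, 24→1, 11→3, 17→2, 1→4, 25→1, 34→1, 13→3.
So the longest decreasing subsequence has length 4, e.g. 16, 13, 11, 1.

4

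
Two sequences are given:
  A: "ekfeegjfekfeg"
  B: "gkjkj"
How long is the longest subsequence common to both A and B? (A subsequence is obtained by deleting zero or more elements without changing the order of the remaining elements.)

Backtracking the LCS table gives one alignment: k (A2,B2) → j (A7,B3) → k (A10,B4).
So the longest common subsequence has length 3.

3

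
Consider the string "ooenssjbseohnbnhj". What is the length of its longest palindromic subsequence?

7

Using dp[i][j] = 2 + dp[i+1][j−1] if the ends match, else max(dp[i+1][j], dp[i][j−1]):
dp[1][17] = 7. A witness is jhnbnhj at positions 7,12,13,14,15,16,17.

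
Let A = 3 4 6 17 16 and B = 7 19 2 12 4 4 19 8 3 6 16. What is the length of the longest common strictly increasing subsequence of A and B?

3

For each value that appears in both, track the longest common increasing run ending there.
The best achievable length is 3; one witness is 4, 6, 16 (A-positions 2,3,5, B-positions 5,10,11).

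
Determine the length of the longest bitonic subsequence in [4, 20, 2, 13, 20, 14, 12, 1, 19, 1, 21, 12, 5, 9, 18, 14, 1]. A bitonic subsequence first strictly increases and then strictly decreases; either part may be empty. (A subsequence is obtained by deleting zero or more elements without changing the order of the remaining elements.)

8

Let inc[i] be the LIS ending at i and dec[i] the longest strictly decreasing subsequence starting at i. inc = [1, 2, 1, 2, 3, 3, 2, 1, 4, 1, 5, 2, 2, 3, 4, 4, 1], dec = [3, 5, 2, 4, 5, 4, 3, 1, 4, 1, 4, 3, 2, 2, 3, 2, 1].
max_i inc[i]+dec[i]−1 = 8, with one witness 4, 13, 14, 19, 21, 18, 14, 1.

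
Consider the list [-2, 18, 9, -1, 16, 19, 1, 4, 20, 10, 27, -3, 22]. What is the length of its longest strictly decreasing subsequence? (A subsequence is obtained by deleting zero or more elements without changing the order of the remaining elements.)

One longest decreasing subsequence is 18, 9, -1, -3 (positions 2,3,4,12), of length 4; no longer one exists.

4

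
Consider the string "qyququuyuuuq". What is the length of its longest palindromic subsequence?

9

One longest palindromic subsequence is quuuyuuuq (positions 1,4,6,7,8,9,10,11,12); it reads the same forward and backward, and the interval DP gives dp[1][12] = 9.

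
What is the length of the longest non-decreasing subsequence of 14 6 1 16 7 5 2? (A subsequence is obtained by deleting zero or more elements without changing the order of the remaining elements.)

Scanning left to right, the best length ending at each element is: 14→1, 6→1, 1→1, 16→2, 7→2, 5→2, 2→2.
So the longest non-decreasing subsequence has length 2, e.g. 14, 16.

2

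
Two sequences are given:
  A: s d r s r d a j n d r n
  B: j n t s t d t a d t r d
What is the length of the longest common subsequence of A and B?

A longest common subsequence is sdadr (length 5); the LCS DP confirms no longer common subsequence exists.

5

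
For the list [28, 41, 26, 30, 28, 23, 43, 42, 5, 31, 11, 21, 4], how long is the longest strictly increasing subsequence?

One longest increasing subsequence is 28, 41, 43 (positions 1,2,7), of length 3; no longer one exists.

3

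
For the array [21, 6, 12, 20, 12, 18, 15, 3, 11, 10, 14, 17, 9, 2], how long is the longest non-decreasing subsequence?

5

Let dp[i] be the longest non-decreasing subsequence ending at position i. Then dp = [1, 1, 2, 3, 3, 4, 4, 1, 2, 2, 4, 5, 2, 1].
The maximum is 5; one witness is 6, 12, 12, 15, 17 at positions 2,3,5,7,12.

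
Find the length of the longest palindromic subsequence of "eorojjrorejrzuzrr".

One longest palindromic subsequence is erojjore (positions 1,3,4,5,6,8,9,10); it reads the same forward and backward, and the interval DP gives dp[1][17] = 8.

8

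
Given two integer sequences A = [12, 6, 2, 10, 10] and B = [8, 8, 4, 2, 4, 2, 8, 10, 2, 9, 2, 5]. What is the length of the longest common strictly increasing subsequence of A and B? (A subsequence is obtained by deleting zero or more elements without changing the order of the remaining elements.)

A longest common strictly increasing subsequence is 2, 10 (length 2); it appears in order in both A and B, and no longer such subsequence exists.

2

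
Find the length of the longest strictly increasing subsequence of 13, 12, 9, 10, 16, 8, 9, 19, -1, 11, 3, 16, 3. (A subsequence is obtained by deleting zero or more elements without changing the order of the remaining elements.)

Let dp[i] be the longest increasing subsequence ending at position i. Then dp = [1, 1, 1, 2, 3, 1, 2, 4, 1, 3, 2, 4, 2].
The maximum is 4; one witness is 9, 10, 16, 19 at positions 3,4,5,8.

4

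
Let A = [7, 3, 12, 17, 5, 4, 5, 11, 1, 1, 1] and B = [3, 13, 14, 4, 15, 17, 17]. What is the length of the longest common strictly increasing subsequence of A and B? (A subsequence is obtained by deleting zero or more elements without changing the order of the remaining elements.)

2

For each value that appears in both, track the longest common increasing run ending there.
The best achievable length is 2; one witness is 3, 4 (A-positions 2,6, B-positions 1,4).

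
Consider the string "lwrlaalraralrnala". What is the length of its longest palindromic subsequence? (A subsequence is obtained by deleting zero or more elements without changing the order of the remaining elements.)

11

One longest palindromic subsequence is lrlararalrl (positions 1,3,4,5,8,9,10,11,12,13,16); it reads the same forward and backward, and the interval DP gives dp[1][17] = 11.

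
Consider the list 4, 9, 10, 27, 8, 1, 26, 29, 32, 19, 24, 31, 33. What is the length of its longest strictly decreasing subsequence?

3

Let dp[i] be the longest decreasing subsequence ending at position i. Then dp = [1, 1, 1, 1, 2, 3, 2, 1, 1, 3, 3, 2, 1].
The maximum is 3; one witness is 9, 8, 1 at positions 2,5,6.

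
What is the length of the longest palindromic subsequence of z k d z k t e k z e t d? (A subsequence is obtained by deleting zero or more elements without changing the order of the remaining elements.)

7

Using dp[i][j] = 2 + dp[i+1][j−1] if the ends match, else max(dp[i+1][j], dp[i][j−1]):
dp[1][12] = 7. A witness is dtezetd at positions 3,6,7,9,10,11,12.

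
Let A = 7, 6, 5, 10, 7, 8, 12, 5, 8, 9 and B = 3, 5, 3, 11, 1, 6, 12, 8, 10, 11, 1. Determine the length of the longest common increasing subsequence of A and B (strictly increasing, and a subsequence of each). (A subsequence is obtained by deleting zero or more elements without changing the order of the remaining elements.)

For each value that appears in both, track the longest common increasing run ending there.
The best achievable length is 2; one witness is 5, 12 (A-positions 3,7, B-positions 2,7).

2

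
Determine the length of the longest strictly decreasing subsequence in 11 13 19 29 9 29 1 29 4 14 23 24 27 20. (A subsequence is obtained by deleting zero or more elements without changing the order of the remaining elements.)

3

Scanning left to right, the best length ending at each element is: 11→1, 13→1, 19→1, 29→1, 9→2, 29→1, 1→3, 29→1, 4→3, 14→2, 23→2, 24→2, 27→2, 20→3.
So the longest decreasing subsequence has length 3, e.g. 11, 9, 1.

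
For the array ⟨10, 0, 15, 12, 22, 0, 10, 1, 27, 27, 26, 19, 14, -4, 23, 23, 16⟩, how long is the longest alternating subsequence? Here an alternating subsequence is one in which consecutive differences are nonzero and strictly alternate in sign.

Track the best alternating length ending on an up-step vs a down-step at each position: up/down = 1/1, 1/2, 3/1, 3/4, 5/1, 1/6, 7/6, 7/8, 9/1, 9/1, 9/10, 9/10, 9/10, 1/10, 11/10, 11/10, 11/12.
The maximum over both is 12; one such subsequence is 10, 0, 15, 12, 22, 0, 10, 1, 27, 19, 23, 16.

12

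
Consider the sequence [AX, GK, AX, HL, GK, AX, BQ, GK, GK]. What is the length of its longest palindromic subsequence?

One longest palindromic subsequence is GK GK BQ GK GK (positions 2,5,7,8,9); it reads the same forward and backward, and the interval DP gives dp[1][9] = 5.

5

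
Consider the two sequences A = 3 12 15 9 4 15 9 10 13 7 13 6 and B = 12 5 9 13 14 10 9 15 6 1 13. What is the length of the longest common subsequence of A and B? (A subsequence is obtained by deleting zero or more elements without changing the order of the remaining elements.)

4

A longest common subsequence is 12, 9, 15, 13 (length 4); the LCS DP confirms no longer common subsequence exists.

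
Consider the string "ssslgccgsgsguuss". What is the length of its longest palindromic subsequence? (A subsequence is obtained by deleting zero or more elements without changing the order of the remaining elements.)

10

One longest palindromic subsequence is sssgccgsss (positions 1,2,3,5,6,7,10,11,15,16); it reads the same forward and backward, and the interval DP gives dp[1][16] = 10.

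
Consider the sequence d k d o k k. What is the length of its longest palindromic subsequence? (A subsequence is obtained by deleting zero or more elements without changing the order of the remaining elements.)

Using dp[i][j] = 2 + dp[i+1][j−1] if the ends match, else max(dp[i+1][j], dp[i][j−1]):
dp[1][6] = 3. A witness is kkk at positions 2,5,6.

3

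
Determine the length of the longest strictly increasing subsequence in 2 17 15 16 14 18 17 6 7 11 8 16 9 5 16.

Scanning left to right, the best length ending at each element is: 2→1, 17→2, 15→2, 16→3, 14→2, 18→4, 17→4, 6→2, 7→3, 11→4, 8→4, 16→5, 9→5, 5→2, 16→6.
So the longest increasing subsequence has length 6, e.g. 2, 6, 7, 8, 9, 16.

6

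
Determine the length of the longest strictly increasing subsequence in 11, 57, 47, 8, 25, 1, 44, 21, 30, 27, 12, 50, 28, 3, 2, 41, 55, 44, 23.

One longest increasing subsequence is 11, 25, 27, 28, 41, 55 (positions 1,5,10,13,16,17), of length 6; no longer one exists.

6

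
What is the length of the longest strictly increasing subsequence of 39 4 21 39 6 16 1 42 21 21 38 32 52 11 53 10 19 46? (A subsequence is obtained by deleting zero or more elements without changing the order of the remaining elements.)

7

Let dp[i] be the longest increasing subsequence ending at position i. Then dp = [1, 1, 2, 3, 2, 3, 1, 4, 4, 4, 5, 5, 6, 3, 7, 3, 4, 6].
The maximum is 7; one witness is 4, 6, 16, 21, 38, 52, 53 at positions 2,5,6,9,11,13,15.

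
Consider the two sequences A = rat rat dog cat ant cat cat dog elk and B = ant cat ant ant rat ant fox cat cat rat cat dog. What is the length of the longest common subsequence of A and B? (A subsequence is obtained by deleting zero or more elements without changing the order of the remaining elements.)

5

Backtracking the LCS table gives one alignment: rat (A1,B5) → cat (A4,B8) → cat (A6,B9) → cat (A7,B11) → dog (A8,B12).
So the longest common subsequence has length 5.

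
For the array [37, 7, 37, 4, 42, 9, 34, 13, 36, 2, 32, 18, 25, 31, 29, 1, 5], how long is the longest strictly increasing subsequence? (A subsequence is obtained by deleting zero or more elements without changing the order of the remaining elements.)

6

Let dp[i] be the longest increasing subsequence ending at position i. Then dp = [1, 1, 2, 1, 3, 2, 3, 3, 4, 1, 4, 4, 5, 6, 6, 1, 2].
The maximum is 6; one witness is 7, 9, 13, 18, 25, 31 at positions 2,6,8,12,13,14.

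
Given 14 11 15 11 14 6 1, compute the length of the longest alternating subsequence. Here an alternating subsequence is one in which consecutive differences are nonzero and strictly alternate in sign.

Track the best alternating length ending on an up-step vs a down-step at each position: up/down = 1/1, 1/2, 3/1, 1/4, 5/4, 1/6, 1/6.
The maximum over both is 6; one such subsequence is 14, 11, 15, 11, 14, 6.

6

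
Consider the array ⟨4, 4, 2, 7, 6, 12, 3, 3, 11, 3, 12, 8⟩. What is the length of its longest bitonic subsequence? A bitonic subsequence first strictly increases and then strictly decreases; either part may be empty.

Let inc[i] be the LIS ending at i and dec[i] the longest strictly decreasing subsequence starting at i. inc = [1, 1, 1, 2, 2, 3, 2, 2, 3, 2, 4, 3], dec = [2, 2, 1, 3, 2, 3, 1, 1, 2, 1, 2, 1].
max_i inc[i]+dec[i]−1 = 5, with one witness 4, 7, 12, 11, 8.

5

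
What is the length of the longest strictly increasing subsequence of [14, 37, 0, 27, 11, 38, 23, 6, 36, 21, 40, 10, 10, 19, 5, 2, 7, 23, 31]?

6

Let dp[i] be the longest increasing subsequence ending at position i. Then dp = [1, 2, 1, 2, 2, 3, 3, 2, 4, 3, 5, 3, 3, 4, 2, 2, 3, 5, 6].
The maximum is 6; one witness is 0, 6, 10, 19, 23, 31 at positions 3,8,12,14,18,19.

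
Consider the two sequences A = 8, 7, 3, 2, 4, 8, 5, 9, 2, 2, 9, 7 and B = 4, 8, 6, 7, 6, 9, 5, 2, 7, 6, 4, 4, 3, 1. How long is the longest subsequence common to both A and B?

A longest common subsequence is 8, 7, 5, 2, 7 (length 5); the LCS DP confirms no longer common subsequence exists.

5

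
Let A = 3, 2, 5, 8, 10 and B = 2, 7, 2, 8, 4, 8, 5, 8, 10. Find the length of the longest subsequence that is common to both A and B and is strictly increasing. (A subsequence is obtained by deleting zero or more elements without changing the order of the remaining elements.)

4

For each value that appears in both, track the longest common increasing run ending there.
The best achievable length is 4; one witness is 2, 5, 8, 10 (A-positions 2,3,4,5, B-positions 1,7,8,9).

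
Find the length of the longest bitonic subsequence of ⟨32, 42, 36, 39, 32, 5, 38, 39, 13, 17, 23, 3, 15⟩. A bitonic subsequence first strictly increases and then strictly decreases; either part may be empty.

Let inc[i] be the LIS ending at i and dec[i] the longest strictly decreasing subsequence starting at i. inc = [1, 2, 2, 3, 1, 1, 3, 4, 2, 3, 4, 1, 3], dec = [3, 5, 4, 4, 3, 2, 3, 3, 2, 2, 2, 1, 1].
max_i inc[i]+dec[i]−1 = 6, with one witness 32, 42, 39, 38, 23, 15.

6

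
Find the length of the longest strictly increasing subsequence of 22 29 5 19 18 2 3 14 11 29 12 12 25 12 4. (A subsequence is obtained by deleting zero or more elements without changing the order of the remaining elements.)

5

One longest increasing subsequence is 2, 3, 11, 12, 25 (positions 6,7,9,11,13), of length 5; no longer one exists.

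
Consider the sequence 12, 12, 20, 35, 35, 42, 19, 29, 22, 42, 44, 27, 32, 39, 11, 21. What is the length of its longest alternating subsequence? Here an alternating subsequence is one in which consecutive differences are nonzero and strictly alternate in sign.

Track the best alternating length ending on an up-step vs a down-step at each position: up/down = 1/1, 1/1, 2/1, 2/1, 2/1, 2/1, 2/3, 4/3, 4/5, 6/1, 6/1, 6/7, 8/7, 8/7, 1/9, 10/9.
The maximum over both is 10; one such subsequence is 12, 20, 19, 29, 22, 42, 27, 32, 11, 21.

10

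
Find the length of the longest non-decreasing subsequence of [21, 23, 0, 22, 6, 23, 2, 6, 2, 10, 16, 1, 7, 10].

Let dp[i] be the longest non-decreasing subsequence ending at position i. Then dp = [1, 2, 1, 2, 2, 3, 2, 3, 3, 4, 5, 2, 4, 5].
The maximum is 5; one witness is 0, 6, 6, 10, 16 at positions 3,5,8,10,11.

5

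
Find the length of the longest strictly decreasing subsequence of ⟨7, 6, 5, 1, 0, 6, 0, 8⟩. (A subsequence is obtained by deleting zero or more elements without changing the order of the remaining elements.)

Let dp[i] be the longest decreasing subsequence ending at position i. Then dp = [1, 2, 3, 4, 5, 2, 5, 1].
The maximum is 5; one witness is 7, 6, 5, 1, 0 at positions 1,2,3,4,5.

5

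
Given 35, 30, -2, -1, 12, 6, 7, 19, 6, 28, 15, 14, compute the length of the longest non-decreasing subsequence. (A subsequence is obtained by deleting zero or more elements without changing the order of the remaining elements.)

One longest non-decreasing subsequence is -2, -1, 6, 7, 19, 28 (positions 3,4,6,7,8,10), of length 6; no longer one exists.

6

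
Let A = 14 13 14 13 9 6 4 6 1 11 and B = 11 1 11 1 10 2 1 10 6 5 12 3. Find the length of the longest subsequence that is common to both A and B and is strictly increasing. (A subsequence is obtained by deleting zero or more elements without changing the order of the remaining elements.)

For each value that appears in both, track the longest common increasing run ending there.
The best achievable length is 2; one witness is 1, 11 (A-positions 9,10, B-positions 2,3).

2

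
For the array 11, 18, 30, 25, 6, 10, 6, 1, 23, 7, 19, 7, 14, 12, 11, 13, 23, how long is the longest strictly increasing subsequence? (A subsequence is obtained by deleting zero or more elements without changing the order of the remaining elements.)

One longest increasing subsequence is 6, 10, 12, 13, 23 (positions 5,6,14,16,17), of length 5; no longer one exists.

5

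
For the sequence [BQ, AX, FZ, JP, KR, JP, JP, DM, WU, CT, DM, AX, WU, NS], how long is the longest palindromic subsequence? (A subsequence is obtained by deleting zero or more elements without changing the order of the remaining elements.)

5

Using dp[i][j] = 2 + dp[i+1][j−1] if the ends match, else max(dp[i+1][j], dp[i][j−1]):
dp[1][14] = 5. A witness is AX DM CT DM AX at positions 2,8,10,11,12.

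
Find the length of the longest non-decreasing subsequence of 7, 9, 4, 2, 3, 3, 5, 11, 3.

Scanning left to right, the best length ending at each element is: 7→1, 9→2, 4→1, 2→1, 3→2, 3→3, 5→4, 11→5, 3→4.
So the longest non-decreasing subsequence has length 5, e.g. 2, 3, 3, 5, 11.

5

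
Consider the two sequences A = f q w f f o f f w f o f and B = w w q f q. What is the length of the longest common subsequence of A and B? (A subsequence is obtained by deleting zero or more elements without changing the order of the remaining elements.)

3

A longest common subsequence is wwf (length 3); the LCS DP confirms no longer common subsequence exists.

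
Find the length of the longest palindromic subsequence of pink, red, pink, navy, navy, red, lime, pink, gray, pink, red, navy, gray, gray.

One longest palindromic subsequence is navy red pink gray pink red navy (positions 5,6,8,9,10,11,12); it reads the same forward and backward, and the interval DP gives dp[1][14] = 7.

7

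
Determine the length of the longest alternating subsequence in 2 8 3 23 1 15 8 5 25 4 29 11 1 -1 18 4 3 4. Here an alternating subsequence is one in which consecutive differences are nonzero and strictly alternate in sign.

Track the best alternating length ending on an up-step vs a down-step at each position: up/down = 1/1, 2/1, 2/3, 4/1, 1/5, 6/5, 6/7, 6/7, 8/1, 6/9, 10/1, 10/11, 1/11, 1/11, 12/11, 12/13, 12/13, 14/13.
The maximum over both is 14; one such subsequence is 2, 8, 3, 23, 1, 15, 8, 25, 4, 29, 11, 18, 3, 4.

14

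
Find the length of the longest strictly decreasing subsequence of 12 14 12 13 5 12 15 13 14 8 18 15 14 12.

Let dp[i] be the longest decreasing subsequence ending at position i. Then dp = [1, 1, 2, 2, 3, 3, 1, 2, 2, 4, 1, 2, 3, 4].
The maximum is 4; one witness is 14, 13, 12, 8 at positions 2,4,6,10.

4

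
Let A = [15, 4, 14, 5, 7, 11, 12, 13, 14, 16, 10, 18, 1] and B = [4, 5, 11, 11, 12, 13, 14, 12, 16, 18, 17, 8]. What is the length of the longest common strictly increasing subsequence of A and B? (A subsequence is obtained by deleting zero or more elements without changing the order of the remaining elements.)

For each value that appears in both, track the longest common increasing run ending there.
The best achievable length is 8; one witness is 4, 5, 11, 12, 13, 14, 16, 18 (A-positions 2,4,6,7,8,9,10,12, B-positions 1,2,3,5,6,7,9,10).

8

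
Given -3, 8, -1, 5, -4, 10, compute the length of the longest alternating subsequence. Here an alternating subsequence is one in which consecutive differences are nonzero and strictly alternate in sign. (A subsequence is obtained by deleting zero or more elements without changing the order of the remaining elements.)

Track the best alternating length ending on an up-step vs a down-step at each position: up/down = 1/1, 2/1, 2/3, 4/3, 1/5, 6/1.
The maximum over both is 6; one such subsequence is -3, 8, -1, 5, -4, 10.

6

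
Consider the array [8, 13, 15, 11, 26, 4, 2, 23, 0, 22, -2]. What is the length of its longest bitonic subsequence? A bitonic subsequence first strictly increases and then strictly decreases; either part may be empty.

8

One longest bitonic subsequence is 8, 13, 15, 11, 4, 2, 0, -2 (positions 1,2,3,4,6,7,9,11): it rises to 15 then falls. Length 8 is optimal.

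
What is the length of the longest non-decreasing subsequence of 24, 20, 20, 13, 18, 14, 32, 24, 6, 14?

3

Scanning left to right, the best length ending at each element is: 24→1, 20→1, 20→2, 13→1, 18→2, 14→2, 32→3, 24→3, 6→1, 14→3.
So the longest non-decreasing subsequence has length 3, e.g. 20, 20, 32.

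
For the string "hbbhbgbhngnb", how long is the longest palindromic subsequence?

7

One longest palindromic subsequence is bhbgbhb (positions 2,4,5,6,7,8,12); it reads the same forward and backward, and the interval DP gives dp[1][12] = 7.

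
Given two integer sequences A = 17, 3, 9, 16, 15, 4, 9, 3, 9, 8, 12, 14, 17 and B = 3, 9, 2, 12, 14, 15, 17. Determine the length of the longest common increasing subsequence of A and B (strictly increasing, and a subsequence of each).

For each value that appears in both, track the longest common increasing run ending there.
The best achievable length is 5; one witness is 3, 9, 12, 14, 17 (A-positions 2,3,11,12,13, B-positions 1,2,4,5,7).

5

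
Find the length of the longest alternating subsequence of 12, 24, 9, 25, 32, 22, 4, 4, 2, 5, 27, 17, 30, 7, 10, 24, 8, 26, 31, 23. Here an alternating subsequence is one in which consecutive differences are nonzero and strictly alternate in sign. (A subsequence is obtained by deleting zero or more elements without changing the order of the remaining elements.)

13

A longest alternating subsequence is 12, 24, 9, 25, 22, 27, 17, 30, 7, 10, 8, 26, 23 (positions 1,2,3,4,6,11,12,13,14,15,17,18,20); its 12 consecutive differences strictly alternate in sign, and length 13 is optimal.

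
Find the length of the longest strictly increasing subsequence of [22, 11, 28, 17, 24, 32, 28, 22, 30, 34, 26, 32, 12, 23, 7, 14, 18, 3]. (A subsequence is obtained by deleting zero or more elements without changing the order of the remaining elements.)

One longest increasing subsequence is 11, 17, 24, 28, 30, 34 (positions 2,4,5,7,9,10), of length 6; no longer one exists.

6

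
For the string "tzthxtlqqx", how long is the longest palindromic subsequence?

One longest palindromic subsequence is xqqx (positions 5,8,9,10); it reads the same forward and backward, and the interval DP gives dp[1][10] = 4.

4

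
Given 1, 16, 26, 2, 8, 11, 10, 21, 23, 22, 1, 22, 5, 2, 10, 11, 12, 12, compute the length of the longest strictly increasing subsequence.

6

One longest increasing subsequence is 1, 2, 8, 11, 21, 23 (positions 1,4,5,6,8,9), of length 6; no longer one exists.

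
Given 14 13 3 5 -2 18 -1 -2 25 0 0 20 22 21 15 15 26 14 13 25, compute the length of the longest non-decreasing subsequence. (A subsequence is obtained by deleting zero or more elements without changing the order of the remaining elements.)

7

Scanning left to right, the best length ending at each element is: 14→1, 13→1, 3→1, 5→2, -2→1, 18→3, -1→2, -2→2, 25→4, 0→3, 0→4, 20→5, 22→6, 21→6, 15→5, 15→6, 26→7, 14→5, 13→5, 25→7.
So the longest non-decreasing subsequence has length 7, e.g. -2, -1, 0, 0, 20, 22, 26.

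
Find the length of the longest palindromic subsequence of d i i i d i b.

5

Using dp[i][j] = 2 + dp[i+1][j−1] if the ends match, else max(dp[i+1][j], dp[i][j−1]):
dp[1][7] = 5. A witness is diiid at positions 1,2,3,4,5.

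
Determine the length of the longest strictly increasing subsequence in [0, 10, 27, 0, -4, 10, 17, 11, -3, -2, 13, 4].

Scanning left to right, the best length ending at each element is: 0→1, 10→2, 27→3, 0→1, -4→1, 10→2, 17→3, 11→3, -3→2, -2→3, 13→4, 4→4.
So the longest increasing subsequence has length 4, e.g. 0, 10, 11, 13.

4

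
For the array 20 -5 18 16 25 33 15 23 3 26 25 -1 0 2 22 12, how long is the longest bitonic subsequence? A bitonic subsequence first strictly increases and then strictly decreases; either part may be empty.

One longest bitonic subsequence is -5, 18, 25, 33, 26, 25, 22, 12 (positions 2,3,5,6,10,11,15,16): it rises to 33 then falls. Length 8 is optimal.

8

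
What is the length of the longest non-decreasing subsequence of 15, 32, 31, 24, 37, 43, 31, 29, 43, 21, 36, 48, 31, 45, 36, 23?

6

Scanning left to right, the best length ending at each element is: 15→1, 32→2, 31→2, 24→2, 37→3, 43→4, 31→3, 29→3, 43→5, 21→2, 36→4, 48→6, 31→4, 45→6, 36→5, 23→3.
So the longest non-decreasing subsequence has length 6, e.g. 15, 32, 37, 43, 43, 48.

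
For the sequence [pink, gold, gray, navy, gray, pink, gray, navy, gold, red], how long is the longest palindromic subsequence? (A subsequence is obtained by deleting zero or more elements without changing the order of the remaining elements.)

7

One longest palindromic subsequence is gold navy gray pink gray navy gold (positions 2,4,5,6,7,8,9); it reads the same forward and backward, and the interval DP gives dp[1][10] = 7.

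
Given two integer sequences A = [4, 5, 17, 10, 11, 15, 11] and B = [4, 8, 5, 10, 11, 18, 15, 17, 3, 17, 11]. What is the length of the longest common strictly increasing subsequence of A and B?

A longest common strictly increasing subsequence is 4, 5, 10, 11, 15 (length 5); it appears in order in both A and B, and no longer such subsequence exists.

5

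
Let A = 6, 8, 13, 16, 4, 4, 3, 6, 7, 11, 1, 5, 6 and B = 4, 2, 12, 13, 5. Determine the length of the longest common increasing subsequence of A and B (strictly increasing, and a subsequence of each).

A longest common strictly increasing subsequence is 4, 5 (length 2); it appears in order in both A and B, and no longer such subsequence exists.

2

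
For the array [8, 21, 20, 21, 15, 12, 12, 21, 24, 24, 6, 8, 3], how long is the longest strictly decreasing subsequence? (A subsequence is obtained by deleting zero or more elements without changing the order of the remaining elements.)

Let dp[i] be the longest decreasing subsequence ending at position i. Then dp = [1, 1, 2, 1, 3, 4, 4, 1, 1, 1, 5, 5, 6].
The maximum is 6; one witness is 21, 20, 15, 12, 6, 3 at positions 2,3,5,6,11,13.

6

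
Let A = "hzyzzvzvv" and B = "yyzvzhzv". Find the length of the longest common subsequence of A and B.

5

Backtracking the LCS table gives one alignment: y (A3,B2) → z (A4,B3) → z (A5,B5) → z (A7,B7) → v (A9,B8).
So the longest common subsequence has length 5.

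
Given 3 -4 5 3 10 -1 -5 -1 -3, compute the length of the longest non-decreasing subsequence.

3

One longest non-decreasing subsequence is 3, 5, 10 (positions 1,3,5), of length 3; no longer one exists.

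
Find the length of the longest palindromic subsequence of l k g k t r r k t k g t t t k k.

10

One longest palindromic subsequence is kgktrrtkgk (positions 2,3,4,5,6,7,9,10,11,16); it reads the same forward and backward, and the interval DP gives dp[1][16] = 10.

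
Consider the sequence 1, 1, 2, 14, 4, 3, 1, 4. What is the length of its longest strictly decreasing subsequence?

4

Let dp[i] be the longest decreasing subsequence ending at position i. Then dp = [1, 1, 1, 1, 2, 3, 4, 2].
The maximum is 4; one witness is 14, 4, 3, 1 at positions 4,5,6,7.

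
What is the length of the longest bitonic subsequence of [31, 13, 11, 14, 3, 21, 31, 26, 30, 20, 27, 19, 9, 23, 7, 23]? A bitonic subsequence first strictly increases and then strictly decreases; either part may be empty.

9

Let inc[i] be the LIS ending at i and dec[i] the longest strictly decreasing subsequence starting at i. inc = [1, 1, 1, 2, 1, 3, 4, 4, 5, 3, 5, 3, 2, 4, 2, 4], dec = [6, 4, 3, 3, 1, 5, 6, 5, 5, 4, 4, 3, 2, 2, 1, 1].
max_i inc[i]+dec[i]−1 = 9, with one witness 13, 14, 21, 31, 30, 27, 19, 9, 7.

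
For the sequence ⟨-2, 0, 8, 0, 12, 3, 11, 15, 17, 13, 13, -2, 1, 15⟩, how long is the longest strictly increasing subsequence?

6

Let dp[i] be the longest increasing subsequence ending at position i. Then dp = [1, 2, 3, 2, 4, 3, 4, 5, 6, 5, 5, 1, 3, 6].
The maximum is 6; one witness is -2, 0, 8, 12, 15, 17 at positions 1,2,3,5,8,9.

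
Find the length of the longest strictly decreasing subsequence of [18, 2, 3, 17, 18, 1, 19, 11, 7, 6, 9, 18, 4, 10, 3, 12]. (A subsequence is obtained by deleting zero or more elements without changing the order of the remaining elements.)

7

One longest decreasing subsequence is 18, 17, 11, 7, 6, 4, 3 (positions 1,4,8,9,10,13,15), of length 7; no longer one exists.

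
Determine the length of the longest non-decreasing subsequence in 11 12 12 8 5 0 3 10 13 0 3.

4

One longest non-decreasing subsequence is 11, 12, 12, 13 (positions 1,2,3,9), of length 4; no longer one exists.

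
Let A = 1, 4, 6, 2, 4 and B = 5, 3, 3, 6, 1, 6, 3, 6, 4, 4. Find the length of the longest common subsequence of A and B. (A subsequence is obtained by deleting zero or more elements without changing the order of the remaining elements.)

Backtracking the LCS table gives one alignment: 1 (A1,B5) → 4 (A2,B9) → 4 (A5,B10).
So the longest common subsequence has length 3.

3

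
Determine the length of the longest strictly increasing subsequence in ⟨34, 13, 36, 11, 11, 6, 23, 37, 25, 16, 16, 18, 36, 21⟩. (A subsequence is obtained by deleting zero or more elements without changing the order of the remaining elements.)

Let dp[i] be the longest increasing subsequence ending at position i. Then dp = [1, 1, 2, 1, 1, 1, 2, 3, 3, 2, 2, 3, 4, 4].
The maximum is 4; one witness is 13, 23, 25, 36 at positions 2,7,9,13.

4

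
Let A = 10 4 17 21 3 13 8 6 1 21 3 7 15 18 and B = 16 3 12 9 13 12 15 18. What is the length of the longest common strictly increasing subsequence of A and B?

A longest common strictly increasing subsequence is 3, 13, 15, 18 (length 4); it appears in order in both A and B, and no longer such subsequence exists.

4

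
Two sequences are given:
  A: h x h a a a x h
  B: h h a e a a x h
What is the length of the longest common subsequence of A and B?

7

A longest common subsequence is hhaaaxh (length 7); the LCS DP confirms no longer common subsequence exists.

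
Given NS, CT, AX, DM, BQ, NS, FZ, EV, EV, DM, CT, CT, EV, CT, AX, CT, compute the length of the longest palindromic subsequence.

Using dp[i][j] = 2 + dp[i+1][j−1] if the ends match, else max(dp[i+1][j], dp[i][j−1]):
dp[1][16] = 8. A witness is CT AX EV CT CT EV AX CT at positions 2,3,9,11,12,13,15,16.

8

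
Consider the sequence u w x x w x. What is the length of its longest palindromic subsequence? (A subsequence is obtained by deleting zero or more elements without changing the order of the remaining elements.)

Using dp[i][j] = 2 + dp[i+1][j−1] if the ends match, else max(dp[i+1][j], dp[i][j−1]):
dp[1][6] = 4. A witness is wxxw at positions 2,3,4,5.

4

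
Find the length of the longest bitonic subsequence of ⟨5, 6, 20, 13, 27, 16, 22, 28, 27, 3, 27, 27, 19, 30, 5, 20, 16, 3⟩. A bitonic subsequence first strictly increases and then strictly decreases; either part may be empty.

Let inc[i] be the LIS ending at i and dec[i] the longest strictly decreasing subsequence starting at i. inc = [1, 2, 3, 3, 4, 4, 5, 6, 6, 1, 6, 6, 5, 7, 2, 6, 4, 1], dec = [2, 3, 4, 3, 5, 3, 4, 5, 4, 1, 4, 4, 3, 4, 2, 3, 2, 1].
max_i inc[i]+dec[i]−1 = 10, with one witness 5, 6, 13, 16, 22, 28, 27, 20, 16, 3.

10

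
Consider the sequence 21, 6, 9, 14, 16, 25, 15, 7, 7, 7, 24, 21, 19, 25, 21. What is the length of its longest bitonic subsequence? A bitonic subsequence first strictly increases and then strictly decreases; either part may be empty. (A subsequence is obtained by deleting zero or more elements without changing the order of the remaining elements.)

8

Let inc[i] be the LIS ending at i and dec[i] the longest strictly decreasing subsequence starting at i. inc = [1, 1, 2, 3, 4, 5, 4, 2, 2, 2, 5, 5, 5, 6, 6], dec = [4, 1, 2, 2, 3, 4, 2, 1, 1, 1, 3, 2, 1, 2, 1].
max_i inc[i]+dec[i]−1 = 8, with one witness 6, 9, 14, 16, 25, 24, 21, 19.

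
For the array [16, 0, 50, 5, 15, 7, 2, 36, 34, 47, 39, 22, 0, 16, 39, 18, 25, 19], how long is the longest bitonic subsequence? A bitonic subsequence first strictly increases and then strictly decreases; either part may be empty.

Let inc[i] be the LIS ending at i and dec[i] the longest strictly decreasing subsequence starting at i. inc = [1, 1, 2, 2, 3, 3, 2, 4, 4, 5, 5, 4, 1, 4, 5, 5, 6, 6], dec = [5, 1, 5, 3, 4, 3, 2, 4, 3, 4, 3, 2, 1, 1, 3, 1, 2, 1].
max_i inc[i]+dec[i]−1 = 8, with one witness 0, 5, 15, 36, 47, 39, 25, 19.

8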